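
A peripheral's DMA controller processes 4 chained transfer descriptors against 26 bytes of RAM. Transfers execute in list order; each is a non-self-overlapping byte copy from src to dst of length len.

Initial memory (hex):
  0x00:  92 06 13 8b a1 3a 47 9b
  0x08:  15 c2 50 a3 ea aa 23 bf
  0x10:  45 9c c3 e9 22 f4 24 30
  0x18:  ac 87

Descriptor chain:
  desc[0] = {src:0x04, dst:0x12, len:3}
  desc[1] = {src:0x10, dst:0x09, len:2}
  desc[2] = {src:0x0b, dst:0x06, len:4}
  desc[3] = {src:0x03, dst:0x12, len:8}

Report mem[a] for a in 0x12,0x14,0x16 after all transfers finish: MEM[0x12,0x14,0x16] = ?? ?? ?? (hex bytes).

MEM[0x12,0x14,0x16] = 8b 3a ea

[0] 0x04->0x12 len=3 : a1 3a 47
[1] 0x10->0x09 len=2 : 45 9c
[2] 0x0b->0x06 len=4 : a3 ea aa 23
[3] 0x03->0x12 len=8 : 8b a1 3a a3 ea aa 23 9c
query mem[0x12]=0x8b, mem[0x14]=0x3a, mem[0x16]=0xea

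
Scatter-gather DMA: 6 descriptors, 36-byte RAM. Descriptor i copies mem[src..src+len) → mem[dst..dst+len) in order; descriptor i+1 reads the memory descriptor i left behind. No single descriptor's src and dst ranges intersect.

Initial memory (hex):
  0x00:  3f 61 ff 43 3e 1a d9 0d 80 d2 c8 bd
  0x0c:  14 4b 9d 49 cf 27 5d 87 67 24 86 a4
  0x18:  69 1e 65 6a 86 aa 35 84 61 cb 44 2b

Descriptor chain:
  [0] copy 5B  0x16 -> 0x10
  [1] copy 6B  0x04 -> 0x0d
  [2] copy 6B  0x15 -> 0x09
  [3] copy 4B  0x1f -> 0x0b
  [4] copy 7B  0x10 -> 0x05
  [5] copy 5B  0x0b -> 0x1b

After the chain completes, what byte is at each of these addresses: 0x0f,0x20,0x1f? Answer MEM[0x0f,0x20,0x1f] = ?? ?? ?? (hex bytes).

MEM[0x0f,0x20,0x1f] = d9 61 d9

#0 dst[0x10+5] := {0x86,0xa4,0x69,0x1e,0x65}
#1 dst[0x0d+6] := {0x3e,0x1a,0xd9,0x0d,0x80,0xd2}
#2 dst[0x09+6] := {0x24,0x86,0xa4,0x69,0x1e,0x65}
#3 dst[0x0b+4] := {0x84,0x61,0xcb,0x44}
#4 dst[0x05+7] := {0x0d,0x80,0xd2,0x1e,0x65,0x24,0x86}
#5 dst[0x1b+5] := {0x86,0x61,0xcb,0x44,0xd9}
query mem[0x0f]=0xd9, mem[0x20]=0x61, mem[0x1f]=0xd9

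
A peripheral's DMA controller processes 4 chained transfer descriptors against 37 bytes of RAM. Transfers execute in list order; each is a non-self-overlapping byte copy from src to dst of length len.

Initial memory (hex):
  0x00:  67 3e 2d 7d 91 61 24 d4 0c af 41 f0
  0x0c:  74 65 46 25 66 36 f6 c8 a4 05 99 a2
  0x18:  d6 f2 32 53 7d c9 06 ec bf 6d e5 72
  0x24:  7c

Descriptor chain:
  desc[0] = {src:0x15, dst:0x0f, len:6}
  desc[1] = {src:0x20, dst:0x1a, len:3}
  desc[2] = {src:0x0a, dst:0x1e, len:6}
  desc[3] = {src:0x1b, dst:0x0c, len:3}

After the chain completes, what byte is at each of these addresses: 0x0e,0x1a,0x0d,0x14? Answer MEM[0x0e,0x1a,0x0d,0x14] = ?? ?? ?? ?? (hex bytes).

MEM[0x0e,0x1a,0x0d,0x14] = c9 bf e5 32

[0] 0x15->0x0f len=6 : 05 99 a2 d6 f2 32
[1] 0x20->0x1a len=3 : bf 6d e5
[2] 0x0a->0x1e len=6 : 41 f0 74 65 46 05
[3] 0x1b->0x0c len=3 : 6d e5 c9
query mem[0x0e]=0xc9, mem[0x1a]=0xbf, mem[0x0d]=0xe5, mem[0x14]=0x32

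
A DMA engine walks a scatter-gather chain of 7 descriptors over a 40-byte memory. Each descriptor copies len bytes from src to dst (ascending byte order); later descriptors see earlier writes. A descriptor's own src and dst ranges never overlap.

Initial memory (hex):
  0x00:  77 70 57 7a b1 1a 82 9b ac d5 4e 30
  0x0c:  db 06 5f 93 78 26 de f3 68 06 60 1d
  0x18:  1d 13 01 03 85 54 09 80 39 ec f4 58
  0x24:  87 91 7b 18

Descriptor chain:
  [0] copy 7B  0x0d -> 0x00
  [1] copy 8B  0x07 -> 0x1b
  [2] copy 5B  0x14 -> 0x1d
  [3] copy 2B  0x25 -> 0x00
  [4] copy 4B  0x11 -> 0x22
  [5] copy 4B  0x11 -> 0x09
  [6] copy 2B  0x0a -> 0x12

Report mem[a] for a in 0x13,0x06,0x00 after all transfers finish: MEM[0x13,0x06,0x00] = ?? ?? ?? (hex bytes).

MEM[0x13,0x06,0x00] = f3 f3 91

D0: mem[0x00..0x06] <- [06 5f 93 78 26 de f3]
D1: mem[0x1b..0x22] <- [9b ac d5 4e 30 db 06 5f]
D2: mem[0x1d..0x21] <- [68 06 60 1d 1d]
D3: mem[0x00..0x01] <- [91 7b]
D4: mem[0x22..0x25] <- [26 de f3 68]
D5: mem[0x09..0x0c] <- [26 de f3 68]
D6: mem[0x12..0x13] <- [de f3]
query mem[0x13]=0xf3, mem[0x06]=0xf3, mem[0x00]=0x91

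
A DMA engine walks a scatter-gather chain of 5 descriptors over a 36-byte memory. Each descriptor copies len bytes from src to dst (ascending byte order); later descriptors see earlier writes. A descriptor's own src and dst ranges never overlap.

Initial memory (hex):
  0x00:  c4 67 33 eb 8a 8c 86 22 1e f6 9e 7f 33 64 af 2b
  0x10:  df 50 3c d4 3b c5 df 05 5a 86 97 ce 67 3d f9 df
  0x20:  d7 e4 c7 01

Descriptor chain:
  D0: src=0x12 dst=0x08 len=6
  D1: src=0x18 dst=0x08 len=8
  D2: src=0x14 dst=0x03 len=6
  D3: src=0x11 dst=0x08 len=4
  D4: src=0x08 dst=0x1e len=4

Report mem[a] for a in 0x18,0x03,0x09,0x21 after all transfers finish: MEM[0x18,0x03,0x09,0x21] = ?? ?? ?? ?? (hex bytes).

MEM[0x18,0x03,0x09,0x21] = 5a 3b 3c 3b

#0 dst[0x08+6] := {0x3c,0xd4,0x3b,0xc5,0xdf,0x05}
#1 dst[0x08+8] := {0x5a,0x86,0x97,0xce,0x67,0x3d,0xf9,0xdf}
#2 dst[0x03+6] := {0x3b,0xc5,0xdf,0x05,0x5a,0x86}
#3 dst[0x08+4] := {0x50,0x3c,0xd4,0x3b}
#4 dst[0x1e+4] := {0x50,0x3c,0xd4,0x3b}
query mem[0x18]=0x5a, mem[0x03]=0x3b, mem[0x09]=0x3c, mem[0x21]=0x3b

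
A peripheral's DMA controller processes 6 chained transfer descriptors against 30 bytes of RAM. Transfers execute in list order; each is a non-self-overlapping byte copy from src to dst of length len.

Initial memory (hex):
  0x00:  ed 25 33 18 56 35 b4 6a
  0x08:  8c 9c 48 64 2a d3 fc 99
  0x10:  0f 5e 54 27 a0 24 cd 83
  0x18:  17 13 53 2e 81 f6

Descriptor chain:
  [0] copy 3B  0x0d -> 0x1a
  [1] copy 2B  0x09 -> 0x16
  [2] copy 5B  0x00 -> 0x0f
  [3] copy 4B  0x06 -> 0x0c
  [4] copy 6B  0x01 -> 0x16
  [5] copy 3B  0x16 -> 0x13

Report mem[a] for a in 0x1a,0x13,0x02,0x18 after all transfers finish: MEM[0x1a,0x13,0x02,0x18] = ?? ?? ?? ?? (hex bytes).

MEM[0x1a,0x13,0x02,0x18] = 35 25 33 18

[0] 0x0d->0x1a len=3 : d3 fc 99
[1] 0x09->0x16 len=2 : 9c 48
[2] 0x00->0x0f len=5 : ed 25 33 18 56
[3] 0x06->0x0c len=4 : b4 6a 8c 9c
[4] 0x01->0x16 len=6 : 25 33 18 56 35 b4
[5] 0x16->0x13 len=3 : 25 33 18
query mem[0x1a]=0x35, mem[0x13]=0x25, mem[0x02]=0x33, mem[0x18]=0x18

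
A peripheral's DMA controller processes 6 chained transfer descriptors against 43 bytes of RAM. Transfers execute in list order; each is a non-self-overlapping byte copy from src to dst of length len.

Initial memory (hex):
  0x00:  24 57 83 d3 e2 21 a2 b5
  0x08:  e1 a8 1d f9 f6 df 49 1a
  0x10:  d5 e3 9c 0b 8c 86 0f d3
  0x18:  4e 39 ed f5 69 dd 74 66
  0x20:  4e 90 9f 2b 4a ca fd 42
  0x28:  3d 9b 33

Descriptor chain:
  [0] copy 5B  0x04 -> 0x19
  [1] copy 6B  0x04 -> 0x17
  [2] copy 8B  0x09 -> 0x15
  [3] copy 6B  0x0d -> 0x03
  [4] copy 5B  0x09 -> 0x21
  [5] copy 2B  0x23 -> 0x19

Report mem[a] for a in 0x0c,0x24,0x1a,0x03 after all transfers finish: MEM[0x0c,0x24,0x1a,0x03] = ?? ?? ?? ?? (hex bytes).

  after D0: wrote 5B at 0x19 = e221a2b5e1
  after D1: wrote 6B at 0x17 = e221a2b5e1a8
  after D2: wrote 8B at 0x15 = a81df9f6df491ad5
  after D3: wrote 6B at 0x03 = df491ad5e39c
  after D4: wrote 5B at 0x21 = a81df9f6df
  after D5: wrote 2B at 0x19 = f9f6
query mem[0x0c]=0xf6, mem[0x24]=0xf6, mem[0x1a]=0xf6, mem[0x03]=0xdf

MEM[0x0c,0x24,0x1a,0x03] = f6 f6 f6 df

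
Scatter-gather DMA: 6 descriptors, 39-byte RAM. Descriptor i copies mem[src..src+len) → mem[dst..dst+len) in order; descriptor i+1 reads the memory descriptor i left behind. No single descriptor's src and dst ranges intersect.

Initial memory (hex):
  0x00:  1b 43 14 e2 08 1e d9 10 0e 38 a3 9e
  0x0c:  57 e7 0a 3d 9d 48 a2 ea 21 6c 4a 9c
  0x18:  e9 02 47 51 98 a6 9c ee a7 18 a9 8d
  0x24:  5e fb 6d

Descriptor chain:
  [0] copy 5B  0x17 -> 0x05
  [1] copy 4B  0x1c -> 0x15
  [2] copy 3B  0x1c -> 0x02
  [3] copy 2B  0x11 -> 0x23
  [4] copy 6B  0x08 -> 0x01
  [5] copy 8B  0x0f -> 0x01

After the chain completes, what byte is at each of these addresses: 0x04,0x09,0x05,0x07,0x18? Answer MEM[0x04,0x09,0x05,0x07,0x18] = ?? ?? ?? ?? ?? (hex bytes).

MEM[0x04,0x09,0x05,0x07,0x18] = a2 51 ea 98 ee

  after D0: wrote 5B at 0x05 = 9ce9024751
  after D1: wrote 4B at 0x15 = 98a69cee
  after D2: wrote 3B at 0x02 = 98a69c
  after D3: wrote 2B at 0x23 = 48a2
  after D4: wrote 6B at 0x01 = 4751a39e57e7
  after D5: wrote 8B at 0x01 = 3d9d48a2ea2198a6
query mem[0x04]=0xa2, mem[0x09]=0x51, mem[0x05]=0xea, mem[0x07]=0x98, mem[0x18]=0xee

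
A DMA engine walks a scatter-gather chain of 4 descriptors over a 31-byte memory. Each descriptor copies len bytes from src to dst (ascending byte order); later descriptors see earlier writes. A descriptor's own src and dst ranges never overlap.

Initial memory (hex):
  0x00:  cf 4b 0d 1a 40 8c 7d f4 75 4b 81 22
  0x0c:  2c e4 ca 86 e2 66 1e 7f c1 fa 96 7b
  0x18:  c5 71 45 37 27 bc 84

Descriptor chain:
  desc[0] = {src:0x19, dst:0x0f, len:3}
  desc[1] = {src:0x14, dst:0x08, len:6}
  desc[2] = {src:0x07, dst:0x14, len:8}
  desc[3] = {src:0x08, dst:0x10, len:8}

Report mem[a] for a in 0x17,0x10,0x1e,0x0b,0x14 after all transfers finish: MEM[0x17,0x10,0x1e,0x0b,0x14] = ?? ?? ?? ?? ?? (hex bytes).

[0] 0x19->0x0f len=3 : 71 45 37
[1] 0x14->0x08 len=6 : c1 fa 96 7b c5 71
[2] 0x07->0x14 len=8 : f4 c1 fa 96 7b c5 71 ca
[3] 0x08->0x10 len=8 : c1 fa 96 7b c5 71 ca 71
query mem[0x17]=0x71, mem[0x10]=0xc1, mem[0x1e]=0x84, mem[0x0b]=0x7b, mem[0x14]=0xc5

MEM[0x17,0x10,0x1e,0x0b,0x14] = 71 c1 84 7b c5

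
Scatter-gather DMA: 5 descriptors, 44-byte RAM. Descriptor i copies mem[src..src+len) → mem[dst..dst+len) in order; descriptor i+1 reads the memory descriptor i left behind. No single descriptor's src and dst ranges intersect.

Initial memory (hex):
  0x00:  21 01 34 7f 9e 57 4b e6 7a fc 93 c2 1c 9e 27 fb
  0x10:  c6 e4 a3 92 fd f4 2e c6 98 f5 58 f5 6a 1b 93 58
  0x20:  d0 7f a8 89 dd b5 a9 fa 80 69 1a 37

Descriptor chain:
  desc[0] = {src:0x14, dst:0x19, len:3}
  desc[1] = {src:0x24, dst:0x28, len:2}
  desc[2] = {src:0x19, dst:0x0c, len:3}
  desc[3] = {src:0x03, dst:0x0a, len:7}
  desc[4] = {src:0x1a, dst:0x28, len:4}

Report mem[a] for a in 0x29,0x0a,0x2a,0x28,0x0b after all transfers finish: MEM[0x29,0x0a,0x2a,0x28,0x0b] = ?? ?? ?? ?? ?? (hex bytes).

  after D0: wrote 3B at 0x19 = fdf42e
  after D1: wrote 2B at 0x28 = ddb5
  after D2: wrote 3B at 0x0c = fdf42e
  after D3: wrote 7B at 0x0a = 7f9e574be67afc
  after D4: wrote 4B at 0x28 = f42e6a1b
query mem[0x29]=0x2e, mem[0x0a]=0x7f, mem[0x2a]=0x6a, mem[0x28]=0xf4, mem[0x0b]=0x9e

MEM[0x29,0x0a,0x2a,0x28,0x0b] = 2e 7f 6a f4 9e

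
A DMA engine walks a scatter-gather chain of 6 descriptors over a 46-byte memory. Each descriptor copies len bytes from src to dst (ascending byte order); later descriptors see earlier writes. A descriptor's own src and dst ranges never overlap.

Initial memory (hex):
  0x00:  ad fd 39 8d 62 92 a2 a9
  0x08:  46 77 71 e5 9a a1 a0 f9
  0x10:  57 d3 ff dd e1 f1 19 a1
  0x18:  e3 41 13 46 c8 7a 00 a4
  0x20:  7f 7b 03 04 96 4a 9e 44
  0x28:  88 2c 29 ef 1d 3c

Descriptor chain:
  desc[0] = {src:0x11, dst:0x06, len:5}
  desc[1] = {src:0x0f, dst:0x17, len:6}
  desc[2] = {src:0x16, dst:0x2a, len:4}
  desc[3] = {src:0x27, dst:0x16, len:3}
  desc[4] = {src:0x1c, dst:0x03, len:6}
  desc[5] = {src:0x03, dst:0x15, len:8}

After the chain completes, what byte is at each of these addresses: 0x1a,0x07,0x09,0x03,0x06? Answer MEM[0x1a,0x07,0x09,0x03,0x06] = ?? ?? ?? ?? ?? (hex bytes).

MEM[0x1a,0x07,0x09,0x03,0x06] = 7b 7f e1 e1 a4

  after D0: wrote 5B at 0x06 = d3ffdde1f1
  after D1: wrote 6B at 0x17 = f957d3ffdde1
  after D2: wrote 4B at 0x2a = 19f957d3
  after D3: wrote 3B at 0x16 = 44882c
  after D4: wrote 6B at 0x03 = e17a00a47f7b
  after D5: wrote 8B at 0x15 = e17a00a47f7be1f1
query mem[0x1a]=0x7b, mem[0x07]=0x7f, mem[0x09]=0xe1, mem[0x03]=0xe1, mem[0x06]=0xa4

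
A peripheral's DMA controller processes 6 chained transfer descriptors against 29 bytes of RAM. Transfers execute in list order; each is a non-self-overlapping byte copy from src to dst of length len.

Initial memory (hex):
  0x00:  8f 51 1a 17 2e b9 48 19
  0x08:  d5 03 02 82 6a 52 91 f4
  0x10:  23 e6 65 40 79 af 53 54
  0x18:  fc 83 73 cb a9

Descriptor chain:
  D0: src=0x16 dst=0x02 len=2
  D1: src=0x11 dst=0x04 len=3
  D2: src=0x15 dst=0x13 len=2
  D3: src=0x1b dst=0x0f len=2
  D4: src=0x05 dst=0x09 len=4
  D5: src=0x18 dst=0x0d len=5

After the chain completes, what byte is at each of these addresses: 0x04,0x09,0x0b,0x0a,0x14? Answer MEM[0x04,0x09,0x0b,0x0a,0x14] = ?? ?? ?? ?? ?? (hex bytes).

[0] 0x16->0x02 len=2 : 53 54
[1] 0x11->0x04 len=3 : e6 65 40
[2] 0x15->0x13 len=2 : af 53
[3] 0x1b->0x0f len=2 : cb a9
[4] 0x05->0x09 len=4 : 65 40 19 d5
[5] 0x18->0x0d len=5 : fc 83 73 cb a9
query mem[0x04]=0xe6, mem[0x09]=0x65, mem[0x0b]=0x19, mem[0x0a]=0x40, mem[0x14]=0x53

MEM[0x04,0x09,0x0b,0x0a,0x14] = e6 65 19 40 53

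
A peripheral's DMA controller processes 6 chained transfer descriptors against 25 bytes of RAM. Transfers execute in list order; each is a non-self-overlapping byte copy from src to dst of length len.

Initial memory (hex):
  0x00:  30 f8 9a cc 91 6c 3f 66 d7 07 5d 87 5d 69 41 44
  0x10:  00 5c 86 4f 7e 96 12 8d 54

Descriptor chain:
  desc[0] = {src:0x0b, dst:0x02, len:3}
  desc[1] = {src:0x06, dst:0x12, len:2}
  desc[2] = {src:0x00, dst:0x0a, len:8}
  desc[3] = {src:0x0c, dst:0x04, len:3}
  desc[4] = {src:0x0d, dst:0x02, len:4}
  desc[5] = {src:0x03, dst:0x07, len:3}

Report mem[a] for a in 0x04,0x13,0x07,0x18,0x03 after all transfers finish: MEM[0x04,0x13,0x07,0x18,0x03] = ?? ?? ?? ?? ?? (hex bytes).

#0 dst[0x02+3] := {0x87,0x5d,0x69}
#1 dst[0x12+2] := {0x3f,0x66}
#2 dst[0x0a+8] := {0x30,0xf8,0x87,0x5d,0x69,0x6c,0x3f,0x66}
#3 dst[0x04+3] := {0x87,0x5d,0x69}
#4 dst[0x02+4] := {0x5d,0x69,0x6c,0x3f}
#5 dst[0x07+3] := {0x69,0x6c,0x3f}
query mem[0x04]=0x6c, mem[0x13]=0x66, mem[0x07]=0x69, mem[0x18]=0x54, mem[0x03]=0x69

MEM[0x04,0x13,0x07,0x18,0x03] = 6c 66 69 54 69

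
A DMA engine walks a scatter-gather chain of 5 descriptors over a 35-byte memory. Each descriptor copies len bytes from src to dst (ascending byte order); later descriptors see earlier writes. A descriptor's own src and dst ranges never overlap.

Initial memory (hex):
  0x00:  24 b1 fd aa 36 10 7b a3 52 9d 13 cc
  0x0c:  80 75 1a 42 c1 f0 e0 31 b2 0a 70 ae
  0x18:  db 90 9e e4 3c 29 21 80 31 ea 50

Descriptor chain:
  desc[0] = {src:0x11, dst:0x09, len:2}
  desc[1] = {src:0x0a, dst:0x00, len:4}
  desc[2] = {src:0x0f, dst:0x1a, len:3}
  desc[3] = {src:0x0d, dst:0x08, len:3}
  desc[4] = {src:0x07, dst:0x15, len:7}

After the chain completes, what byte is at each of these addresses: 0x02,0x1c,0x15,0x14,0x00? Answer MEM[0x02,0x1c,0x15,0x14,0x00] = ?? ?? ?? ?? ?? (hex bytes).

MEM[0x02,0x1c,0x15,0x14,0x00] = 80 f0 a3 b2 e0

  after D0: wrote 2B at 0x09 = f0e0
  after D1: wrote 4B at 0x00 = e0cc8075
  after D2: wrote 3B at 0x1a = 42c1f0
  after D3: wrote 3B at 0x08 = 751a42
  after D4: wrote 7B at 0x15 = a3751a42cc8075
query mem[0x02]=0x80, mem[0x1c]=0xf0, mem[0x15]=0xa3, mem[0x14]=0xb2, mem[0x00]=0xe0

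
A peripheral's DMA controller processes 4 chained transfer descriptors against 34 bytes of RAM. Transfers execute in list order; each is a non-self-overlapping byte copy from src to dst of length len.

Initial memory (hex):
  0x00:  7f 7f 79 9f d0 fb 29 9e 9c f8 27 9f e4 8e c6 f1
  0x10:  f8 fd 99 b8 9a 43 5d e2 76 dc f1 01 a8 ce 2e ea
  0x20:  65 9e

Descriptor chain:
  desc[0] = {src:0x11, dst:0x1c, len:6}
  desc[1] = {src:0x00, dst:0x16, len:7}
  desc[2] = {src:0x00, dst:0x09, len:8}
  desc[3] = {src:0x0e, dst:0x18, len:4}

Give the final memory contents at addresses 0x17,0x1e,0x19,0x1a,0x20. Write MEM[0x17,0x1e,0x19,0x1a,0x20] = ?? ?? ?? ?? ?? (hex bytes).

  after D0: wrote 6B at 0x1c = fd99b89a435d
  after D1: wrote 7B at 0x16 = 7f7f799fd0fb29
  after D2: wrote 8B at 0x09 = 7f7f799fd0fb299e
  after D3: wrote 4B at 0x18 = fb299efd
query mem[0x17]=0x7f, mem[0x1e]=0xb8, mem[0x19]=0x29, mem[0x1a]=0x9e, mem[0x20]=0x43

MEM[0x17,0x1e,0x19,0x1a,0x20] = 7f b8 29 9e 43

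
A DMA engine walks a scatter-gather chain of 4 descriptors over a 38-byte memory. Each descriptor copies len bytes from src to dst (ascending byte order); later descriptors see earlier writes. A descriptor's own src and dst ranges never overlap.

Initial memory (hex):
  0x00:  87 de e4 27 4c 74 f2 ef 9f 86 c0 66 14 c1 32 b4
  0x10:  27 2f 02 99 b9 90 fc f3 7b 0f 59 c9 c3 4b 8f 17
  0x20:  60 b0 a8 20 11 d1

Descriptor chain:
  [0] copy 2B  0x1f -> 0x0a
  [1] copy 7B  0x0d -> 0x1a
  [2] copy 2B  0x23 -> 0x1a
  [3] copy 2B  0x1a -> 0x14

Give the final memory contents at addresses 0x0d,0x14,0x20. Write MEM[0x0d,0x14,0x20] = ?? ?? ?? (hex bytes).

#0 dst[0x0a+2] := {0x17,0x60}
#1 dst[0x1a+7] := {0xc1,0x32,0xb4,0x27,0x2f,0x02,0x99}
#2 dst[0x1a+2] := {0x20,0x11}
#3 dst[0x14+2] := {0x20,0x11}
query mem[0x0d]=0xc1, mem[0x14]=0x20, mem[0x20]=0x99

MEM[0x0d,0x14,0x20] = c1 20 99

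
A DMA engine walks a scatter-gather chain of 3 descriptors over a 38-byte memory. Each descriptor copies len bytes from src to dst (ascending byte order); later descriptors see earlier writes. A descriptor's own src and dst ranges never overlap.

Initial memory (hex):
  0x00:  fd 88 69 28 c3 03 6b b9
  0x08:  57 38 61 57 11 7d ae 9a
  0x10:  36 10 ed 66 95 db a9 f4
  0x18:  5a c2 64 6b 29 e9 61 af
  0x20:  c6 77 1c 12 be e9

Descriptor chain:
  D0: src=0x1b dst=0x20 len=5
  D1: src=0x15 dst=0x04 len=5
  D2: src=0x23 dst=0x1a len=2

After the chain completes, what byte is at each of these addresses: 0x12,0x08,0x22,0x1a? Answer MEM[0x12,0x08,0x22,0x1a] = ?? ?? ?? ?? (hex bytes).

[0] 0x1b->0x20 len=5 : 6b 29 e9 61 af
[1] 0x15->0x04 len=5 : db a9 f4 5a c2
[2] 0x23->0x1a len=2 : 61 af
query mem[0x12]=0xed, mem[0x08]=0xc2, mem[0x22]=0xe9, mem[0x1a]=0x61

MEM[0x12,0x08,0x22,0x1a] = ed c2 e9 61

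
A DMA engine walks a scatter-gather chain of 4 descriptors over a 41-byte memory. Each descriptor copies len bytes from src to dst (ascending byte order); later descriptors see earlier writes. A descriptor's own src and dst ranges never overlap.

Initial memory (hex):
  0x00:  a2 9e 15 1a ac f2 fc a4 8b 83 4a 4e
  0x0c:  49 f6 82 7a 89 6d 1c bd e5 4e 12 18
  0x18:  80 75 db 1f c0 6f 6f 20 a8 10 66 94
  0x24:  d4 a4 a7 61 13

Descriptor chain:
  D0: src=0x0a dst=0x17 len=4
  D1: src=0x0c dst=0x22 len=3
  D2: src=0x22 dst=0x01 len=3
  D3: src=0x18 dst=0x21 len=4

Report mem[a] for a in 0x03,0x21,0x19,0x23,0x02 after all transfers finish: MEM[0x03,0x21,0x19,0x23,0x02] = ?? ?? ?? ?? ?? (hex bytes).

MEM[0x03,0x21,0x19,0x23,0x02] = 82 4e 49 f6 f6

[0] 0x0a->0x17 len=4 : 4a 4e 49 f6
[1] 0x0c->0x22 len=3 : 49 f6 82
[2] 0x22->0x01 len=3 : 49 f6 82
[3] 0x18->0x21 len=4 : 4e 49 f6 1f
query mem[0x03]=0x82, mem[0x21]=0x4e, mem[0x19]=0x49, mem[0x23]=0xf6, mem[0x02]=0xf6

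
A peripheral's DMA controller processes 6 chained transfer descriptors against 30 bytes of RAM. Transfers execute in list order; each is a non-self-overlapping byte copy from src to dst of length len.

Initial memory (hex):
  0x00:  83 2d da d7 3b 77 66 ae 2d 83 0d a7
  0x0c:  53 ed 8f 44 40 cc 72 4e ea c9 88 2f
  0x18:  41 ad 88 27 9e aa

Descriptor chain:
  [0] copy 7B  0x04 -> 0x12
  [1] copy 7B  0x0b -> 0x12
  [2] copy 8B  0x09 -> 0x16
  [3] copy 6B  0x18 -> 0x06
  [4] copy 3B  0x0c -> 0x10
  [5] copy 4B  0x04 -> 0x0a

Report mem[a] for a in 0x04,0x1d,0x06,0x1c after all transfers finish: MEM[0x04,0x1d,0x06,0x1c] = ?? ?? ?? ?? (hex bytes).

MEM[0x04,0x1d,0x06,0x1c] = 3b 40 a7 44

D0: mem[0x12..0x18] <- [3b 77 66 ae 2d 83 0d]
D1: mem[0x12..0x18] <- [a7 53 ed 8f 44 40 cc]
D2: mem[0x16..0x1d] <- [83 0d a7 53 ed 8f 44 40]
D3: mem[0x06..0x0b] <- [a7 53 ed 8f 44 40]
D4: mem[0x10..0x12] <- [53 ed 8f]
D5: mem[0x0a..0x0d] <- [3b 77 a7 53]
query mem[0x04]=0x3b, mem[0x1d]=0x40, mem[0x06]=0xa7, mem[0x1c]=0x44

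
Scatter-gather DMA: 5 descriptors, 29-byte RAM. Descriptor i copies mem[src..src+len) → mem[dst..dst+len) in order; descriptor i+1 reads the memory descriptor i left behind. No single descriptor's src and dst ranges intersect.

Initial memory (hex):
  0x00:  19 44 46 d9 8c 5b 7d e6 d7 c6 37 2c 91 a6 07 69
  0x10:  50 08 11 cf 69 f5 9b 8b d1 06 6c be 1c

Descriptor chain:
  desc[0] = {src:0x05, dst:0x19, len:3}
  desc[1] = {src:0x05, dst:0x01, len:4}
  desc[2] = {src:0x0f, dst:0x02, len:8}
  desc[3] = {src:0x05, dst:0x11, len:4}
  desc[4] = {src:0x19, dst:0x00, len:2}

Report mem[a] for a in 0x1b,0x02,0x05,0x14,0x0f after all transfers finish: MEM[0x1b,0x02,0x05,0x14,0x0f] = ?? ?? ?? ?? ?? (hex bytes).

MEM[0x1b,0x02,0x05,0x14,0x0f] = e6 69 11 f5 69

D0: mem[0x19..0x1b] <- [5b 7d e6]
D1: mem[0x01..0x04] <- [5b 7d e6 d7]
D2: mem[0x02..0x09] <- [69 50 08 11 cf 69 f5 9b]
D3: mem[0x11..0x14] <- [11 cf 69 f5]
D4: mem[0x00..0x01] <- [5b 7d]
query mem[0x1b]=0xe6, mem[0x02]=0x69, mem[0x05]=0x11, mem[0x14]=0xf5, mem[0x0f]=0x69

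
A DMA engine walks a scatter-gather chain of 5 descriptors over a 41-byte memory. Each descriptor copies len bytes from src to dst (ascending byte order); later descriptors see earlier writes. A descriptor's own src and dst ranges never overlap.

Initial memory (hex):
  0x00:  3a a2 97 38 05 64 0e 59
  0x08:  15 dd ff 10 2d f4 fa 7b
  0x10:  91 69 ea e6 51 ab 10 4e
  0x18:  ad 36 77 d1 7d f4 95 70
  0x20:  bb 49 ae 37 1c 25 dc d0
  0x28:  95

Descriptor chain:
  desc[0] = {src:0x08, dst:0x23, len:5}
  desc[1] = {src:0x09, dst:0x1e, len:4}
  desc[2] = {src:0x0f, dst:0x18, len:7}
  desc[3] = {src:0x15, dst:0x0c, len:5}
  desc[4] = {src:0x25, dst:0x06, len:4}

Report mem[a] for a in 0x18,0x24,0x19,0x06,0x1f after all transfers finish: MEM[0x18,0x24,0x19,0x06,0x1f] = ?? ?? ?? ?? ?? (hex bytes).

MEM[0x18,0x24,0x19,0x06,0x1f] = 7b dd 91 ff ff

D0: mem[0x23..0x27] <- [15 dd ff 10 2d]
D1: mem[0x1e..0x21] <- [dd ff 10 2d]
D2: mem[0x18..0x1e] <- [7b 91 69 ea e6 51 ab]
D3: mem[0x0c..0x10] <- [ab 10 4e 7b 91]
D4: mem[0x06..0x09] <- [ff 10 2d 95]
query mem[0x18]=0x7b, mem[0x24]=0xdd, mem[0x19]=0x91, mem[0x06]=0xff, mem[0x1f]=0xff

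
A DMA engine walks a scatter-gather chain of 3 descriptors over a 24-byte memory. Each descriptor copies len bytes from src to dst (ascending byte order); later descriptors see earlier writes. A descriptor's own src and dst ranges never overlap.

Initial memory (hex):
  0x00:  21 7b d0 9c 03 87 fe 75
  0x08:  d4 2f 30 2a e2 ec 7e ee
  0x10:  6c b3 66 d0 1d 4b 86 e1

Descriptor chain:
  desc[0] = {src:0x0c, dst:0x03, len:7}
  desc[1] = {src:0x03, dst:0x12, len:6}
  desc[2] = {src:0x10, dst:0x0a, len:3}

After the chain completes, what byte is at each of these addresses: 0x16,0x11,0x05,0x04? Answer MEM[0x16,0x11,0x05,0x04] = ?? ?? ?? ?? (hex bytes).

MEM[0x16,0x11,0x05,0x04] = 6c b3 7e ec

D0: mem[0x03..0x09] <- [e2 ec 7e ee 6c b3 66]
D1: mem[0x12..0x17] <- [e2 ec 7e ee 6c b3]
D2: mem[0x0a..0x0c] <- [6c b3 e2]
query mem[0x16]=0x6c, mem[0x11]=0xb3, mem[0x05]=0x7e, mem[0x04]=0xec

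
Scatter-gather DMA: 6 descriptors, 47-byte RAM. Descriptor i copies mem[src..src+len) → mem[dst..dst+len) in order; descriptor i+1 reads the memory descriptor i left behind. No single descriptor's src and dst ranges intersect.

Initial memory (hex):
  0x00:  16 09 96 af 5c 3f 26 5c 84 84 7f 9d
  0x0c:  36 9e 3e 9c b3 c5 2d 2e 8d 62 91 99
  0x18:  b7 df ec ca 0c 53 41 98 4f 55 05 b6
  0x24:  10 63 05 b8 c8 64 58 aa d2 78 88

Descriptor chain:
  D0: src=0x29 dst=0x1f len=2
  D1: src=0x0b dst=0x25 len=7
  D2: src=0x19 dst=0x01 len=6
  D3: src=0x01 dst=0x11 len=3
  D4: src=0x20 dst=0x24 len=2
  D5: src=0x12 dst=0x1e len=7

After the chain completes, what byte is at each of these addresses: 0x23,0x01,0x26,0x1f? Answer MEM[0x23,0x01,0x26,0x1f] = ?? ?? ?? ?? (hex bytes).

[0] 0x29->0x1f len=2 : 64 58
[1] 0x0b->0x25 len=7 : 9d 36 9e 3e 9c b3 c5
[2] 0x19->0x01 len=6 : df ec ca 0c 53 41
[3] 0x01->0x11 len=3 : df ec ca
[4] 0x20->0x24 len=2 : 58 55
[5] 0x12->0x1e len=7 : ec ca 8d 62 91 99 b7
query mem[0x23]=0x99, mem[0x01]=0xdf, mem[0x26]=0x36, mem[0x1f]=0xca

MEM[0x23,0x01,0x26,0x1f] = 99 df 36 ca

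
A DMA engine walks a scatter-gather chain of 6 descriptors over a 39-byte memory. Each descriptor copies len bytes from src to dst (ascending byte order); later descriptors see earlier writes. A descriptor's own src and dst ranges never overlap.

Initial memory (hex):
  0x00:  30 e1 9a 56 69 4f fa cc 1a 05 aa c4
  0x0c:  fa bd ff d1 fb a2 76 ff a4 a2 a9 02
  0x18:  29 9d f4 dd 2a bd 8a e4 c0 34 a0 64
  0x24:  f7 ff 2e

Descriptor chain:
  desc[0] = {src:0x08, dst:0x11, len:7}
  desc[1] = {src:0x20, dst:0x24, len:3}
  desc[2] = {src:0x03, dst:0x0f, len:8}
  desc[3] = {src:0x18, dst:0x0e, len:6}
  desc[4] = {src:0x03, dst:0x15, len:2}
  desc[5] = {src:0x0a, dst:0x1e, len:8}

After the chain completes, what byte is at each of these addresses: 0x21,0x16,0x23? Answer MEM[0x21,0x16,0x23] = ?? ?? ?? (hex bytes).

  after D0: wrote 7B at 0x11 = 1a05aac4fabdff
  after D1: wrote 3B at 0x24 = c034a0
  after D2: wrote 8B at 0x0f = 56694ffacc1a05aa
  after D3: wrote 6B at 0x0e = 299df4dd2abd
  after D4: wrote 2B at 0x15 = 5669
  after D5: wrote 8B at 0x1e = aac4fabd299df4dd
query mem[0x21]=0xbd, mem[0x16]=0x69, mem[0x23]=0x9d

MEM[0x21,0x16,0x23] = bd 69 9d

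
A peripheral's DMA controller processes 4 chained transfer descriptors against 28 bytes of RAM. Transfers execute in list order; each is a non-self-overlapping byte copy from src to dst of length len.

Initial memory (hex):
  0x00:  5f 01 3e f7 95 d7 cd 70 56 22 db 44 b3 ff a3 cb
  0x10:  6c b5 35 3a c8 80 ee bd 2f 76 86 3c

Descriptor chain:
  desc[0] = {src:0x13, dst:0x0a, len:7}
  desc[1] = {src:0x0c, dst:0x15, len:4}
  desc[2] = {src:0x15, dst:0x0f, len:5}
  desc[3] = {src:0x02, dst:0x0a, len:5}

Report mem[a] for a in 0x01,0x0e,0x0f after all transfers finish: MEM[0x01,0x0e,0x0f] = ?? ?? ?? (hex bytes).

MEM[0x01,0x0e,0x0f] = 01 cd 80

[0] 0x13->0x0a len=7 : 3a c8 80 ee bd 2f 76
[1] 0x0c->0x15 len=4 : 80 ee bd 2f
[2] 0x15->0x0f len=5 : 80 ee bd 2f 76
[3] 0x02->0x0a len=5 : 3e f7 95 d7 cd
query mem[0x01]=0x01, mem[0x0e]=0xcd, mem[0x0f]=0x80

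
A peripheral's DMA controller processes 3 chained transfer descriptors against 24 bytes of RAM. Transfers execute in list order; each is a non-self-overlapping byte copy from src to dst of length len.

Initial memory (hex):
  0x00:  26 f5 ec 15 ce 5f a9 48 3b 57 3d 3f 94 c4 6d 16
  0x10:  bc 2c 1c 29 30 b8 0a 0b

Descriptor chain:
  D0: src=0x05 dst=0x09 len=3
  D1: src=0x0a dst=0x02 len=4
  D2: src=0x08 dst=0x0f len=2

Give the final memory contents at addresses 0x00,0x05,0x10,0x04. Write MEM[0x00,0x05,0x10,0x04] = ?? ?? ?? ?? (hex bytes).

#0 dst[0x09+3] := {0x5f,0xa9,0x48}
#1 dst[0x02+4] := {0xa9,0x48,0x94,0xc4}
#2 dst[0x0f+2] := {0x3b,0x5f}
query mem[0x00]=0x26, mem[0x05]=0xc4, mem[0x10]=0x5f, mem[0x04]=0x94

MEM[0x00,0x05,0x10,0x04] = 26 c4 5f 94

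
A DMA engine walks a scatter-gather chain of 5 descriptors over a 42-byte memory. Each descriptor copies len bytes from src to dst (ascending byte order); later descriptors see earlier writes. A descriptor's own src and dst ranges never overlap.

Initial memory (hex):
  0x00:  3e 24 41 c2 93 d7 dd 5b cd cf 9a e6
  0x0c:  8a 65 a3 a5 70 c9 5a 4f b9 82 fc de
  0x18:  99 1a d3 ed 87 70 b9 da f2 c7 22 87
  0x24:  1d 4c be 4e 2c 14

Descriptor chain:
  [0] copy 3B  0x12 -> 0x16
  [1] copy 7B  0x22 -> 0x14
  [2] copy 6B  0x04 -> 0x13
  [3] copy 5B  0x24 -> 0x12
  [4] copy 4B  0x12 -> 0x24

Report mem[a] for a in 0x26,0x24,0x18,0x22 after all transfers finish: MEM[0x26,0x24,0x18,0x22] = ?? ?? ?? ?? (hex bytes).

MEM[0x26,0x24,0x18,0x22] = be 1d cf 22

#0 dst[0x16+3] := {0x5a,0x4f,0xb9}
#1 dst[0x14+7] := {0x22,0x87,0x1d,0x4c,0xbe,0x4e,0x2c}
#2 dst[0x13+6] := {0x93,0xd7,0xdd,0x5b,0xcd,0xcf}
#3 dst[0x12+5] := {0x1d,0x4c,0xbe,0x4e,0x2c}
#4 dst[0x24+4] := {0x1d,0x4c,0xbe,0x4e}
query mem[0x26]=0xbe, mem[0x24]=0x1d, mem[0x18]=0xcf, mem[0x22]=0x22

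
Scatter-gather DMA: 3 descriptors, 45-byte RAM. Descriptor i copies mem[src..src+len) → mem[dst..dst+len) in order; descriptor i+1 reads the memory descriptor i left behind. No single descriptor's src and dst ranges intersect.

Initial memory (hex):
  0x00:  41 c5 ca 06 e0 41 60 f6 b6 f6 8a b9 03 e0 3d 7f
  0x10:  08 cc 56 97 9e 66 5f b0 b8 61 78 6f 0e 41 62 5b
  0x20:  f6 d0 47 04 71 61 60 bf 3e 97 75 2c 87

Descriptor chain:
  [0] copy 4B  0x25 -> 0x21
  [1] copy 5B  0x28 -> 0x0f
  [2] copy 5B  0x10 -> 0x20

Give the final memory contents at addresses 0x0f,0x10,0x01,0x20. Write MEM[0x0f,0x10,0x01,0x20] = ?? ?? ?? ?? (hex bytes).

MEM[0x0f,0x10,0x01,0x20] = 3e 97 c5 97

  after D0: wrote 4B at 0x21 = 6160bf3e
  after D1: wrote 5B at 0x0f = 3e97752c87
  after D2: wrote 5B at 0x20 = 97752c879e
query mem[0x0f]=0x3e, mem[0x10]=0x97, mem[0x01]=0xc5, mem[0x20]=0x97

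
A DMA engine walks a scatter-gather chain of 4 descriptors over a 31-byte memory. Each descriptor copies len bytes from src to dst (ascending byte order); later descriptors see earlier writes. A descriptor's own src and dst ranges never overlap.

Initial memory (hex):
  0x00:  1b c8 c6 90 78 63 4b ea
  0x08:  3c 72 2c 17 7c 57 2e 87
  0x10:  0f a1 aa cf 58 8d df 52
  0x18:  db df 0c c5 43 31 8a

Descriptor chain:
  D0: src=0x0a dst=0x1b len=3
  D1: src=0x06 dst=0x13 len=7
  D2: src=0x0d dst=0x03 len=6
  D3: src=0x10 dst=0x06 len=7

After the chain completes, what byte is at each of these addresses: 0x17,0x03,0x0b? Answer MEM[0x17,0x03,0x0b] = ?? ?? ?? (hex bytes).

#0 dst[0x1b+3] := {0x2c,0x17,0x7c}
#1 dst[0x13+7] := {0x4b,0xea,0x3c,0x72,0x2c,0x17,0x7c}
#2 dst[0x03+6] := {0x57,0x2e,0x87,0x0f,0xa1,0xaa}
#3 dst[0x06+7] := {0x0f,0xa1,0xaa,0x4b,0xea,0x3c,0x72}
query mem[0x17]=0x2c, mem[0x03]=0x57, mem[0x0b]=0x3c

MEM[0x17,0x03,0x0b] = 2c 57 3c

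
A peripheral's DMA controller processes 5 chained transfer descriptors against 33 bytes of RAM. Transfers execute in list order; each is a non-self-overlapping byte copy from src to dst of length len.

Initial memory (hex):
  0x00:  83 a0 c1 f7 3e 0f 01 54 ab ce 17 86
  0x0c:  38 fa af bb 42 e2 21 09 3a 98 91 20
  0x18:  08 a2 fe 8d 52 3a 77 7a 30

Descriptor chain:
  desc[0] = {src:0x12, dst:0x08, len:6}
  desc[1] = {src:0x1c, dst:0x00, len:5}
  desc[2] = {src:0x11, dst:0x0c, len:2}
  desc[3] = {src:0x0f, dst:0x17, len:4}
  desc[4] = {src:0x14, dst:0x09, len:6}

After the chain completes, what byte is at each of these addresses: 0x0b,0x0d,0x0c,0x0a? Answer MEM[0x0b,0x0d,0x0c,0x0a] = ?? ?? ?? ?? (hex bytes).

MEM[0x0b,0x0d,0x0c,0x0a] = 91 42 bb 98

D0: mem[0x08..0x0d] <- [21 09 3a 98 91 20]
D1: mem[0x00..0x04] <- [52 3a 77 7a 30]
D2: mem[0x0c..0x0d] <- [e2 21]
D3: mem[0x17..0x1a] <- [bb 42 e2 21]
D4: mem[0x09..0x0e] <- [3a 98 91 bb 42 e2]
query mem[0x0b]=0x91, mem[0x0d]=0x42, mem[0x0c]=0xbb, mem[0x0a]=0x98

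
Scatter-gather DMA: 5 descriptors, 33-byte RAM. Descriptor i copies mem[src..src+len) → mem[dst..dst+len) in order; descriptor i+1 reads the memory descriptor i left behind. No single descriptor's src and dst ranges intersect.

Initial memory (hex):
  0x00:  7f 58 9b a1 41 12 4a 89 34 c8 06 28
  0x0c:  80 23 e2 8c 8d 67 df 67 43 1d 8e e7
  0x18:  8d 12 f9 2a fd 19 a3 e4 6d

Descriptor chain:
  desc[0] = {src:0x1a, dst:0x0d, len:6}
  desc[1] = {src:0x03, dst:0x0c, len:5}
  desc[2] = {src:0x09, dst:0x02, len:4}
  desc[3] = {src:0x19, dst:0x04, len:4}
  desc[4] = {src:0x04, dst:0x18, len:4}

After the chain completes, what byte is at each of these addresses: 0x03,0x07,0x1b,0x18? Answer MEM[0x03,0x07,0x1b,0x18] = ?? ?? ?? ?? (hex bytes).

  after D0: wrote 6B at 0x0d = f92afd19a3e4
  after D1: wrote 5B at 0x0c = a141124a89
  after D2: wrote 4B at 0x02 = c80628a1
  after D3: wrote 4B at 0x04 = 12f92afd
  after D4: wrote 4B at 0x18 = 12f92afd
query mem[0x03]=0x06, mem[0x07]=0xfd, mem[0x1b]=0xfd, mem[0x18]=0x12

MEM[0x03,0x07,0x1b,0x18] = 06 fd fd 12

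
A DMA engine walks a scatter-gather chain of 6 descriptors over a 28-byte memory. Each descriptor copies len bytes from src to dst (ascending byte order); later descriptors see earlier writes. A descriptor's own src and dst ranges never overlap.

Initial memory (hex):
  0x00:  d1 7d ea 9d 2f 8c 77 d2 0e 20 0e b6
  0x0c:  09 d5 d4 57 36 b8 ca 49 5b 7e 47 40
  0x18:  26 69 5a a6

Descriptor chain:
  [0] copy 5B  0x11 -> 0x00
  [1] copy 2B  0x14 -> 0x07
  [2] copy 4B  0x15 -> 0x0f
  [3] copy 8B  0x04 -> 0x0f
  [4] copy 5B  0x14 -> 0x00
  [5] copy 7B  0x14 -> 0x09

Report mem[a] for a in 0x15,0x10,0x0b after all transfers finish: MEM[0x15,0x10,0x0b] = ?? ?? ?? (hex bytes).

MEM[0x15,0x10,0x0b] = 0e 8c b6

#0 dst[0x00+5] := {0xb8,0xca,0x49,0x5b,0x7e}
#1 dst[0x07+2] := {0x5b,0x7e}
#2 dst[0x0f+4] := {0x7e,0x47,0x40,0x26}
#3 dst[0x0f+8] := {0x7e,0x8c,0x77,0x5b,0x7e,0x20,0x0e,0xb6}
#4 dst[0x00+5] := {0x20,0x0e,0xb6,0x40,0x26}
#5 dst[0x09+7] := {0x20,0x0e,0xb6,0x40,0x26,0x69,0x5a}
query mem[0x15]=0x0e, mem[0x10]=0x8c, mem[0x0b]=0xb6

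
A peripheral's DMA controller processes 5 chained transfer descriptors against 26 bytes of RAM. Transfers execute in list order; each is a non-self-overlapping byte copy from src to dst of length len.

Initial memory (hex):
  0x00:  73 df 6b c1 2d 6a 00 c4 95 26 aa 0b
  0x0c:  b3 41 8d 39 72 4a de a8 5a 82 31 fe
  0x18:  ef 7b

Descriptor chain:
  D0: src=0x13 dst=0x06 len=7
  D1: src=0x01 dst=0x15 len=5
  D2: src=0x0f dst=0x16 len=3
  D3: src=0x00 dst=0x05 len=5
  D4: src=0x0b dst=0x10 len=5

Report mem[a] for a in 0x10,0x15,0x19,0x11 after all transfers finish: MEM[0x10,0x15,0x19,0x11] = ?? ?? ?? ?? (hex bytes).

[0] 0x13->0x06 len=7 : a8 5a 82 31 fe ef 7b
[1] 0x01->0x15 len=5 : df 6b c1 2d 6a
[2] 0x0f->0x16 len=3 : 39 72 4a
[3] 0x00->0x05 len=5 : 73 df 6b c1 2d
[4] 0x0b->0x10 len=5 : ef 7b 41 8d 39
query mem[0x10]=0xef, mem[0x15]=0xdf, mem[0x19]=0x6a, mem[0x11]=0x7b

MEM[0x10,0x15,0x19,0x11] = ef df 6a 7b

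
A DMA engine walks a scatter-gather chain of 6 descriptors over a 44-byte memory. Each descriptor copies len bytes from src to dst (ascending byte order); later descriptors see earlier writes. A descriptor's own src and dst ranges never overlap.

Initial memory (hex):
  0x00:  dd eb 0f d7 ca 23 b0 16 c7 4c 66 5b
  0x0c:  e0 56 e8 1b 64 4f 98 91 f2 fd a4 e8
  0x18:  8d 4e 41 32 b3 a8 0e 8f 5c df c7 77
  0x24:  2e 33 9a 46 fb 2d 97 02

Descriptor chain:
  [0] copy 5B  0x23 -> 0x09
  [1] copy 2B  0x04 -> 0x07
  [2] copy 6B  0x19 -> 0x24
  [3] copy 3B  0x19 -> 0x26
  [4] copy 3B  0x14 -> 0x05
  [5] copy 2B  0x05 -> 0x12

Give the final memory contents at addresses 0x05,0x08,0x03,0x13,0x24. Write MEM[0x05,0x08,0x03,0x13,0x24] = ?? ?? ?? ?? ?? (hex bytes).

MEM[0x05,0x08,0x03,0x13,0x24] = f2 23 d7 fd 4e

  after D0: wrote 5B at 0x09 = 772e339a46
  after D1: wrote 2B at 0x07 = ca23
  after D2: wrote 6B at 0x24 = 4e4132b3a80e
  after D3: wrote 3B at 0x26 = 4e4132
  after D4: wrote 3B at 0x05 = f2fda4
  after D5: wrote 2B at 0x12 = f2fd
query mem[0x05]=0xf2, mem[0x08]=0x23, mem[0x03]=0xd7, mem[0x13]=0xfd, mem[0x24]=0x4e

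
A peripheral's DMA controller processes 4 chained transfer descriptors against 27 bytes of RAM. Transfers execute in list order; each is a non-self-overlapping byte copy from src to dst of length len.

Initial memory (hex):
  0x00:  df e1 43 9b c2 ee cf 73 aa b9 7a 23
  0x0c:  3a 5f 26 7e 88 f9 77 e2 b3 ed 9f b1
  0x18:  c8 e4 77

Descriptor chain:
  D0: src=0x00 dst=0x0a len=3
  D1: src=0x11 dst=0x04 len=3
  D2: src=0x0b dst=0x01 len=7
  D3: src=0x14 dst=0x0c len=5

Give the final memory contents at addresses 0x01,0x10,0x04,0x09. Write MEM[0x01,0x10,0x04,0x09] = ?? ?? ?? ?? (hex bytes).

  after D0: wrote 3B at 0x0a = dfe143
  after D1: wrote 3B at 0x04 = f977e2
  after D2: wrote 7B at 0x01 = e1435f267e88f9
  after D3: wrote 5B at 0x0c = b3ed9fb1c8
query mem[0x01]=0xe1, mem[0x10]=0xc8, mem[0x04]=0x26, mem[0x09]=0xb9

MEM[0x01,0x10,0x04,0x09] = e1 c8 26 b9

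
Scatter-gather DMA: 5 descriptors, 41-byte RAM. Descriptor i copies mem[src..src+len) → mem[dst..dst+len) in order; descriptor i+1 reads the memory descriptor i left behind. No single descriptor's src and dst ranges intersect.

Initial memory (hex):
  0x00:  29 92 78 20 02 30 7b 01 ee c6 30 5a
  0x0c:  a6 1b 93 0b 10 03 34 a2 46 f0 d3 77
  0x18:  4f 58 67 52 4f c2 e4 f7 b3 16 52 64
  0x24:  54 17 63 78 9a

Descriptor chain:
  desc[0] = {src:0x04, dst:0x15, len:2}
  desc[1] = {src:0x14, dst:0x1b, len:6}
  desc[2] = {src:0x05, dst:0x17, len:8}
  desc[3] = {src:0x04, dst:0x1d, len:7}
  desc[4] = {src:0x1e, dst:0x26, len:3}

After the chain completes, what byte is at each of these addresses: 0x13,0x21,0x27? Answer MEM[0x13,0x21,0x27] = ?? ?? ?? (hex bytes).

D0: mem[0x15..0x16] <- [02 30]
D1: mem[0x1b..0x20] <- [46 02 30 77 4f 58]
D2: mem[0x17..0x1e] <- [30 7b 01 ee c6 30 5a a6]
D3: mem[0x1d..0x23] <- [02 30 7b 01 ee c6 30]
D4: mem[0x26..0x28] <- [30 7b 01]
query mem[0x13]=0xa2, mem[0x21]=0xee, mem[0x27]=0x7b

MEM[0x13,0x21,0x27] = a2 ee 7b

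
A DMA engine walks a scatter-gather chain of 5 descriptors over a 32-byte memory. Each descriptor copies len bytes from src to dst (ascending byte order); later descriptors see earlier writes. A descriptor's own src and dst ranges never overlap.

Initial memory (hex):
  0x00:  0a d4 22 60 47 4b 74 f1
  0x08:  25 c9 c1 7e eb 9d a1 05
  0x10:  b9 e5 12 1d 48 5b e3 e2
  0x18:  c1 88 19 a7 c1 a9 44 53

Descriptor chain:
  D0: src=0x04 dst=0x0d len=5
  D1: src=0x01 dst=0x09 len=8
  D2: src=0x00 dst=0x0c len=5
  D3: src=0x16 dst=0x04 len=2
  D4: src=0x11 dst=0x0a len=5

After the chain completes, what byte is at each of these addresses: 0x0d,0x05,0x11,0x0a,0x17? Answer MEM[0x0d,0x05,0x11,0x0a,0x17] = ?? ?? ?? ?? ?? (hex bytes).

[0] 0x04->0x0d len=5 : 47 4b 74 f1 25
[1] 0x01->0x09 len=8 : d4 22 60 47 4b 74 f1 25
[2] 0x00->0x0c len=5 : 0a d4 22 60 47
[3] 0x16->0x04 len=2 : e3 e2
[4] 0x11->0x0a len=5 : 25 12 1d 48 5b
query mem[0x0d]=0x48, mem[0x05]=0xe2, mem[0x11]=0x25, mem[0x0a]=0x25, mem[0x17]=0xe2

MEM[0x0d,0x05,0x11,0x0a,0x17] = 48 e2 25 25 e2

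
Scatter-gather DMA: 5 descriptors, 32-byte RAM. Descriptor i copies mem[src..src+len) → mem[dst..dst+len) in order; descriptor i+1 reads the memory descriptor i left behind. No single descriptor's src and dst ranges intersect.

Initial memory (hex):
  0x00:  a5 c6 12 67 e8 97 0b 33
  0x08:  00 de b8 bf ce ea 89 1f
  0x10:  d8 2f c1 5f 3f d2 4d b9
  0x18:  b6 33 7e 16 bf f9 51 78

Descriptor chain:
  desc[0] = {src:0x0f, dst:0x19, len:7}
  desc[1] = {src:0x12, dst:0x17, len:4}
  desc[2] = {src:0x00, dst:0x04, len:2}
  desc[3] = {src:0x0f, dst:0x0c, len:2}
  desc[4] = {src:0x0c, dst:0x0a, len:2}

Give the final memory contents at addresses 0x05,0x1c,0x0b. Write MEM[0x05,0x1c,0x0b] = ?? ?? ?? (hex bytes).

#0 dst[0x19+7] := {0x1f,0xd8,0x2f,0xc1,0x5f,0x3f,0xd2}
#1 dst[0x17+4] := {0xc1,0x5f,0x3f,0xd2}
#2 dst[0x04+2] := {0xa5,0xc6}
#3 dst[0x0c+2] := {0x1f,0xd8}
#4 dst[0x0a+2] := {0x1f,0xd8}
query mem[0x05]=0xc6, mem[0x1c]=0xc1, mem[0x0b]=0xd8

MEM[0x05,0x1c,0x0b] = c6 c1 d8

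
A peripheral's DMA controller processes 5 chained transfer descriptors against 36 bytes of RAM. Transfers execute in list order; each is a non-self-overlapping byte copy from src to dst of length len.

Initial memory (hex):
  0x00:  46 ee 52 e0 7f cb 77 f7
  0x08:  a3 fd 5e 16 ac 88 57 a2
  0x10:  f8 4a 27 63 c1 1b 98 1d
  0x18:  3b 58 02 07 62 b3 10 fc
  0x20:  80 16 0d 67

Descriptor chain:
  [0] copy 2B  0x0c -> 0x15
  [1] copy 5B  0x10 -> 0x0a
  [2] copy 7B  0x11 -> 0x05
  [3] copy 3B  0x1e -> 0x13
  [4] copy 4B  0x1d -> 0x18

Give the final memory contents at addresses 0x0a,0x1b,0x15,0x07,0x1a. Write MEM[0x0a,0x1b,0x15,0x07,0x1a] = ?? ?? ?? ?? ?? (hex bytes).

[0] 0x0c->0x15 len=2 : ac 88
[1] 0x10->0x0a len=5 : f8 4a 27 63 c1
[2] 0x11->0x05 len=7 : 4a 27 63 c1 ac 88 1d
[3] 0x1e->0x13 len=3 : 10 fc 80
[4] 0x1d->0x18 len=4 : b3 10 fc 80
query mem[0x0a]=0x88, mem[0x1b]=0x80, mem[0x15]=0x80, mem[0x07]=0x63, mem[0x1a]=0xfc

MEM[0x0a,0x1b,0x15,0x07,0x1a] = 88 80 80 63 fc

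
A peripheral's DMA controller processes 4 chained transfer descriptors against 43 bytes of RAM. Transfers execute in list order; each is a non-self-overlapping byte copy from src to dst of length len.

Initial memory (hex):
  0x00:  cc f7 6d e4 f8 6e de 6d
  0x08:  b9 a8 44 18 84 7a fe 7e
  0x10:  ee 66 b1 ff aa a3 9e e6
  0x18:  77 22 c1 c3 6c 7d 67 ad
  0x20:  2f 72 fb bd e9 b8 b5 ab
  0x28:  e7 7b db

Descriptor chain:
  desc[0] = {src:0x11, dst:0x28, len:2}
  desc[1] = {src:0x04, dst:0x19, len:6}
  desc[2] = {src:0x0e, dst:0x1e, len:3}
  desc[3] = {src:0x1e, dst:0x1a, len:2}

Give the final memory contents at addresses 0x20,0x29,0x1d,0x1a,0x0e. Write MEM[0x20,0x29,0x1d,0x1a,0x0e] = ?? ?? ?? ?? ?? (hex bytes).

MEM[0x20,0x29,0x1d,0x1a,0x0e] = ee b1 b9 fe fe

  after D0: wrote 2B at 0x28 = 66b1
  after D1: wrote 6B at 0x19 = f86ede6db9a8
  after D2: wrote 3B at 0x1e = fe7eee
  after D3: wrote 2B at 0x1a = fe7e
query mem[0x20]=0xee, mem[0x29]=0xb1, mem[0x1d]=0xb9, mem[0x1a]=0xfe, mem[0x0e]=0xfe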